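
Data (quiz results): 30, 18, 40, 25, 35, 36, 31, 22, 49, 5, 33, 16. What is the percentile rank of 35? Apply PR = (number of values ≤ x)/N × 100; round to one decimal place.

75.0

N = 12.
Strictly below 35: 8. Equal to 35: 1.
PR = 9/12 × 100 = 75.0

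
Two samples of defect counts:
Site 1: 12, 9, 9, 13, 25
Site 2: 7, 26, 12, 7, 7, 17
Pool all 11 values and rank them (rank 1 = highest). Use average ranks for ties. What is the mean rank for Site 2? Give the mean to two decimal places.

Sorted (descending): 26, 25, 17, 13, 12, 12, 9, 9, 7, 7, 7
The 2 values of 12 occupy positions 5–6 → average rank (5+6)/2 = 5.5.
The 2 values of 9 occupy positions 7–8 → average rank (7+8)/2 = 7.5.
The 3 values of 7 occupy positions 9–11 → average rank 10.
Site 2 values → pooled ranks: 7→10, 26→1, 12→5.5, 7→10, 7→10, 17→3
Mean rank = (10 + 1 + 5.5 + 10 + 10 + 3) / 6 = 6.58

6.58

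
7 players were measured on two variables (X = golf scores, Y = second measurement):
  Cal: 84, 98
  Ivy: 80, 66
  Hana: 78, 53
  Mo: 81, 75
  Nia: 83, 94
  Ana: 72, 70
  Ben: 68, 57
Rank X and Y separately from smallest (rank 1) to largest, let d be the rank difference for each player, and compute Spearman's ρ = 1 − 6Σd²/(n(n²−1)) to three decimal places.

0.821

Ranks of variable 1: 7, 4, 3, 5, 6, 2, 1
Ranks of variable 2: 7, 3, 1, 5, 6, 4, 2
d = r₁ − r₂: 0, 1, 2, 0, 0, -2, -1
d²: 0, 1, 4, 0, 0, 4, 1; Σd² = 10
ρ = 1 − 6·10/(7·48) = 1 − 60/336 = 0.821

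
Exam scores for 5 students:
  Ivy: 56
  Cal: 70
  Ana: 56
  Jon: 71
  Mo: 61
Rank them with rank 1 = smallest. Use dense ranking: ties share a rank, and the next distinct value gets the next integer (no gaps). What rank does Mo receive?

Sorted (ascending): 56, 56, 61, 70, 71
The 2 values of 56 share dense rank 1.
Remaining distinct values take the next consecutive integers.
Mo has value 61 → rank 2.

2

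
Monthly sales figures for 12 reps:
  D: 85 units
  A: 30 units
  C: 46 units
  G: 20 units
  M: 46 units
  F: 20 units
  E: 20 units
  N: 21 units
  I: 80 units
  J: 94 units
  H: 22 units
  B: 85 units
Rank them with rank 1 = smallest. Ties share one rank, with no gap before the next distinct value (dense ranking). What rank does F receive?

1

Sorted (ascending): 20, 20, 20, 21, 22, 30, 46, 46, 80, 85, 85, 94
The 3 values of 20 share dense rank 1.
The 2 values of 46 share dense rank 5.
The 2 values of 85 share dense rank 7.
Remaining distinct values take the next consecutive integers.
F has value 20 units → rank 1.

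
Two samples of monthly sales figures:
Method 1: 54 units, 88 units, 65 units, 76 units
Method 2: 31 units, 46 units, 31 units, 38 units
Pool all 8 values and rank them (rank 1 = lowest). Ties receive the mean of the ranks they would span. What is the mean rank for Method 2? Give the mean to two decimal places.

2.50

Sorted (ascending): 31, 31, 38, 46, 54, 65, 76, 88
The 2 values of 31 occupy positions 1–2 → average rank (1+2)/2 = 1.5.
Method 2 values → pooled ranks: 31→1.5, 46→4, 31→1.5, 38→3
Mean rank = (1.5 + 4 + 1.5 + 3) / 4 = 2.50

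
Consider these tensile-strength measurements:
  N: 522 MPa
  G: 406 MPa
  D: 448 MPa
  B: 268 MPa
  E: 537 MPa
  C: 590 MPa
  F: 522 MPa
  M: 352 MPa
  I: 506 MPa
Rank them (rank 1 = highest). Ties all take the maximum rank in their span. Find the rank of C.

Sorted (descending): 590, 537, 522, 522, 506, 448, 406, 352, 268
The 2 values of 522 occupy positions 3–4 → each gets rank 4.
C has value 590 MPa → rank 1.

1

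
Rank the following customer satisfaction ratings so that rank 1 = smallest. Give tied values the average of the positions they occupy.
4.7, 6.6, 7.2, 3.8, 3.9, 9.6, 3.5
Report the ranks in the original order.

4, 5, 6, 2, 3, 7, 1

Sorted (ascending): 3.5, 3.8, 3.9, 4.7, 6.6, 7.2, 9.6
No ties — each value takes its position as its rank.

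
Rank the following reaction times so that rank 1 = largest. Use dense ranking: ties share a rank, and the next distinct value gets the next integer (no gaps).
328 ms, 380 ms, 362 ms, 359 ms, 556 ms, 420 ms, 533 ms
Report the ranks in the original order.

7, 4, 5, 6, 1, 3, 2

Sorted (descending): 556, 533, 420, 380, 362, 359, 328
No ties — each value takes its position as its rank.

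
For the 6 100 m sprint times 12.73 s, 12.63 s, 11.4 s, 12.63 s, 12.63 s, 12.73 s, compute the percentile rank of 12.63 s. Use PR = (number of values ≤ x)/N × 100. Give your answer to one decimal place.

N = 6.
Strictly below 12.63: 1. Equal to 12.63: 3.
PR = 4/6 × 100 = 66.7

66.7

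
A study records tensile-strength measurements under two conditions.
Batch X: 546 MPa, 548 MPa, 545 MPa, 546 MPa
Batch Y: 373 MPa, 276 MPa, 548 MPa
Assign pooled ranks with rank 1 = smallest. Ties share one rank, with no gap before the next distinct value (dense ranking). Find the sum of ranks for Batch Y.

Sorted (ascending): 276, 373, 545, 546, 546, 548, 548
The 2 values of 546 share dense rank 4.
The 2 values of 548 share dense rank 5.
Remaining distinct values take the next consecutive integers.
Batch Y values → pooled ranks: 373→2, 276→1, 548→5
Rank sum = 2 + 1 + 5 = 8

8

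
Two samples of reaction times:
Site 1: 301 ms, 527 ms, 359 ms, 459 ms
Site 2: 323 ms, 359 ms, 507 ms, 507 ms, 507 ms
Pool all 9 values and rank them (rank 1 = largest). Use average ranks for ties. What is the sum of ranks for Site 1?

Sorted (descending): 527, 507, 507, 507, 459, 359, 359, 323, 301
The 3 values of 507 occupy positions 2–4 → average rank 3.
The 2 values of 359 occupy positions 6–7 → average rank (6+7)/2 = 6.5.
Site 1 values → pooled ranks: 301→9, 527→1, 359→6.5, 459→5
Rank sum = 9 + 1 + 6.5 + 5 = 21.5

21.5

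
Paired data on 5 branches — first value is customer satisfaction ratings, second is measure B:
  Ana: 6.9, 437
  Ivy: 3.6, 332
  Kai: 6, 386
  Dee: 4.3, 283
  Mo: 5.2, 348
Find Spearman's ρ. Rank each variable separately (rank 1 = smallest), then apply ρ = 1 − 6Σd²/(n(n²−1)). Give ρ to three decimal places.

0.900

Ranks of variable 1: 5, 1, 4, 2, 3
Ranks of variable 2: 5, 2, 4, 1, 3
d = r₁ − r₂: 0, -1, 0, 1, 0
d²: 0, 1, 0, 1, 0; Σd² = 2
ρ = 1 − 6·2/(5·24) = 1 − 12/120 = 0.900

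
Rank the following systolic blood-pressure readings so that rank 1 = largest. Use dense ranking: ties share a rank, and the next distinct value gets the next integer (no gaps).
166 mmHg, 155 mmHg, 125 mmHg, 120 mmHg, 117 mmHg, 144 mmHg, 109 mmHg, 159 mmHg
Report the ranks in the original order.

Sorted (descending): 166, 159, 155, 144, 125, 120, 117, 109
No ties — each value takes its position as its rank.

1, 3, 5, 6, 7, 4, 8, 2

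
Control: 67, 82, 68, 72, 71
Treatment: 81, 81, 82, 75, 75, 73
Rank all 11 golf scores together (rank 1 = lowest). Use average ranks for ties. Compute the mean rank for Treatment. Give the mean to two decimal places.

7.58

Sorted (ascending): 67, 68, 71, 72, 73, 75, 75, 81, 81, 82, 82
The 2 values of 75 occupy positions 6–7 → average rank (6+7)/2 = 6.5.
The 2 values of 81 occupy positions 8–9 → average rank (8+9)/2 = 8.5.
The 2 values of 82 occupy positions 10–11 → average rank (10+11)/2 = 10.5.
Treatment values → pooled ranks: 81→8.5, 81→8.5, 82→10.5, 75→6.5, 75→6.5, 73→5
Mean rank = (8.5 + 8.5 + 10.5 + 6.5 + 6.5 + 5) / 6 = 7.58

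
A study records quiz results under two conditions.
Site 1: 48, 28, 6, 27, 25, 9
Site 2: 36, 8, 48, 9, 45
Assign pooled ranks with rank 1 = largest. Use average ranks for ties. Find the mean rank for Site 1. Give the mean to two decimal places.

Sorted (descending): 48, 48, 45, 36, 28, 27, 25, 9, 9, 8, 6
The 2 values of 48 occupy positions 1–2 → average rank (1+2)/2 = 1.5.
The 2 values of 9 occupy positions 8–9 → average rank (8+9)/2 = 8.5.
Site 1 values → pooled ranks: 48→1.5, 28→5, 6→11, 27→6, 25→7, 9→8.5
Mean rank = (1.5 + 5 + 11 + 6 + 7 + 8.5) / 6 = 6.50

6.50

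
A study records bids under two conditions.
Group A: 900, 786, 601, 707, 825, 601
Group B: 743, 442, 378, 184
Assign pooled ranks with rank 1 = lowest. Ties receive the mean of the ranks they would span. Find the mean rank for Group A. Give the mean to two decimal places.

7.00

Sorted (ascending): 184, 378, 442, 601, 601, 707, 743, 786, 825, 900
The 2 values of 601 occupy positions 4–5 → average rank (4+5)/2 = 4.5.
Group A values → pooled ranks: 900→10, 786→8, 601→4.5, 707→6, 825→9, 601→4.5
Mean rank = (10 + 8 + 4.5 + 6 + 9 + 4.5) / 6 = 7.00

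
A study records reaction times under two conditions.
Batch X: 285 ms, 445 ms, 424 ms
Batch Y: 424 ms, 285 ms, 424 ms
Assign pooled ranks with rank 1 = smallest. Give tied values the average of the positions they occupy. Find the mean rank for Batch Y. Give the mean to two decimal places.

3.17

Sorted (ascending): 285, 285, 424, 424, 424, 445
The 2 values of 285 occupy positions 1–2 → average rank (1+2)/2 = 1.5.
The 3 values of 424 occupy positions 3–5 → average rank 4.
Batch Y values → pooled ranks: 424→4, 285→1.5, 424→4
Mean rank = (4 + 1.5 + 4) / 3 = 3.17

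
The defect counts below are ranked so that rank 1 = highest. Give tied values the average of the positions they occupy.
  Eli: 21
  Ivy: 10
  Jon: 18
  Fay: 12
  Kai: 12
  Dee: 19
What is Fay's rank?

Sorted (descending): 21, 19, 18, 12, 12, 10
The 2 values of 12 occupy positions 4–5 → average rank (4+5)/2 = 4.5.
Fay has value 12 → rank 4.5.

4.5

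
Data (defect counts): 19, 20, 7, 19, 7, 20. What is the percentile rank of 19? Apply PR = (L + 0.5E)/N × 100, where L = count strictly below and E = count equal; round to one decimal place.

N = 6.
Strictly below 19: 2. Equal to 19: 2.
PR = (2 + 0.5·2)/6 × 100 = 50.0

50.0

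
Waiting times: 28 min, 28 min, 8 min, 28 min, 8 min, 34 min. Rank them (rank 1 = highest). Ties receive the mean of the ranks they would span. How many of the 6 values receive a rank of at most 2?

Sorted (descending): 34, 28, 28, 28, 8, 8
The 3 values of 28 occupy positions 2–4 → average rank 3.
The 2 values of 8 occupy positions 5–6 → average rank (5+6)/2 = 5.5.
Ranks ≤ 2: {1} → 1 value.

1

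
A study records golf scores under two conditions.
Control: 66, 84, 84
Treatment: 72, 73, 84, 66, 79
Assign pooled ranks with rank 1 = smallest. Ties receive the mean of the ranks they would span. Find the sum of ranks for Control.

15.5

Sorted (ascending): 66, 66, 72, 73, 79, 84, 84, 84
The 2 values of 66 occupy positions 1–2 → average rank (1+2)/2 = 1.5.
The 3 values of 84 occupy positions 6–8 → average rank 7.
Control values → pooled ranks: 66→1.5, 84→7, 84→7
Rank sum = 1.5 + 7 + 7 = 15.5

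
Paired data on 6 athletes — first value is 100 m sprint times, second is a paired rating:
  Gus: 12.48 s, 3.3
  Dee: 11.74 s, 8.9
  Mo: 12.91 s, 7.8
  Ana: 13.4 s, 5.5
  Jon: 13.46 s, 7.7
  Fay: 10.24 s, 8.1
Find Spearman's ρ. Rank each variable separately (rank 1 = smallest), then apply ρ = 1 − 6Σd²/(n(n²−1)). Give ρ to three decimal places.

Ranks of variable 1: 3, 2, 4, 5, 6, 1
Ranks of variable 2: 1, 6, 4, 2, 3, 5
d = r₁ − r₂: 2, -4, 0, 3, 3, -4
d²: 4, 16, 0, 9, 9, 16; Σd² = 54
ρ = 1 − 6·54/(6·35) = 1 − 324/210 = -0.543

-0.543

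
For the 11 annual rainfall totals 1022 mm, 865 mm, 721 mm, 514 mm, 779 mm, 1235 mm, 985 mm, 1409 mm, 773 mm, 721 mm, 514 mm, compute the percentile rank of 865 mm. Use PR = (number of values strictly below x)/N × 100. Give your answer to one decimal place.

N = 11.
Strictly below 865: 6. Equal to 865: 1.
PR = 6/11 × 100 = 54.5

54.5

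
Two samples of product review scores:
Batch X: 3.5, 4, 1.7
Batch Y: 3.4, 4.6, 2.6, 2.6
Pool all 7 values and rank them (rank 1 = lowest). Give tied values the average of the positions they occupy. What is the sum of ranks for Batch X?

12

Sorted (ascending): 1.7, 2.6, 2.6, 3.4, 3.5, 4, 4.6
The 2 values of 2.6 occupy positions 2–3 → average rank (2+3)/2 = 2.5.
Batch X values → pooled ranks: 3.5→5, 4→6, 1.7→1
Rank sum = 5 + 6 + 1 = 12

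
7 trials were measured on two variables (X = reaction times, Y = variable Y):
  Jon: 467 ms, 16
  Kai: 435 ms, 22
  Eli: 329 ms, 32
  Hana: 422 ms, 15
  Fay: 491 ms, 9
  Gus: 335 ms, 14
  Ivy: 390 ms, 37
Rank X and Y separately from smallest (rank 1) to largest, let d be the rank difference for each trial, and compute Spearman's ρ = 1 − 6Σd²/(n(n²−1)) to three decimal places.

Ranks of variable 1: 6, 5, 1, 4, 7, 2, 3
Ranks of variable 2: 4, 5, 6, 3, 1, 2, 7
d = r₁ − r₂: 2, 0, -5, 1, 6, 0, -4
d²: 4, 0, 25, 1, 36, 0, 16; Σd² = 82
ρ = 1 − 6·82/(7·48) = 1 − 492/336 = -0.464

-0.464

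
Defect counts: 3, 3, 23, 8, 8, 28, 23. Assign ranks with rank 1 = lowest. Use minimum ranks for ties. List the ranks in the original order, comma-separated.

1, 1, 5, 3, 3, 7, 5

Sorted (ascending): 3, 3, 8, 8, 23, 23, 28
The 2 values of 3 occupy positions 1–2 → each gets rank 1.
The 2 values of 8 occupy positions 3–4 → each gets rank 3.
The 2 values of 23 occupy positions 5–6 → each gets rank 5.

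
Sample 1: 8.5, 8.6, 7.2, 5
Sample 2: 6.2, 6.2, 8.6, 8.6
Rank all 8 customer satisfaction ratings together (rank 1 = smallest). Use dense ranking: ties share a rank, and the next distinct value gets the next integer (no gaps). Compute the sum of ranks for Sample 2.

Sorted (ascending): 5, 6.2, 6.2, 7.2, 8.5, 8.6, 8.6, 8.6
The 2 values of 6.2 share dense rank 2.
The 3 values of 8.6 share dense rank 5.
Remaining distinct values take the next consecutive integers.
Sample 2 values → pooled ranks: 6.2→2, 6.2→2, 8.6→5, 8.6→5
Rank sum = 2 + 2 + 5 + 5 = 14

14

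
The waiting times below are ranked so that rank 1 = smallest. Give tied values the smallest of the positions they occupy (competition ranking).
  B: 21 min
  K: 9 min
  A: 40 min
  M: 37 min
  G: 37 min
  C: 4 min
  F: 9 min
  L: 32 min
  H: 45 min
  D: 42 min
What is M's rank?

6

Sorted (ascending): 4, 9, 9, 21, 32, 37, 37, 40, 42, 45
The 2 values of 9 occupy positions 2–3 → each gets rank 2.
The 2 values of 37 occupy positions 6–7 → each gets rank 6.
M has value 37 min → rank 6.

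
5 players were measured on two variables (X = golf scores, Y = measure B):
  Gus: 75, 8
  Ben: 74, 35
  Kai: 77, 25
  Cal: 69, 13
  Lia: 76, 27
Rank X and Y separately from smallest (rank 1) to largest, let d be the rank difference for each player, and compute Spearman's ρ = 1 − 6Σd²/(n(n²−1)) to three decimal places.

0.100

Ranks of variable 1: 3, 2, 5, 1, 4
Ranks of variable 2: 1, 5, 3, 2, 4
d = r₁ − r₂: 2, -3, 2, -1, 0
d²: 4, 9, 4, 1, 0; Σd² = 18
ρ = 1 − 6·18/(5·24) = 1 − 108/120 = 0.100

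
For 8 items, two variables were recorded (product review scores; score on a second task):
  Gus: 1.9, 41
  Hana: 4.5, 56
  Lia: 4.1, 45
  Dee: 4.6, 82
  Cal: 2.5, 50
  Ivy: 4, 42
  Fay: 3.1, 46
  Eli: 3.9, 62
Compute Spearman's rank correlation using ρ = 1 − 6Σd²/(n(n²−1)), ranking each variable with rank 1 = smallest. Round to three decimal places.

0.548

Ranks of variable 1: 1, 7, 6, 8, 2, 5, 3, 4
Ranks of variable 2: 1, 6, 3, 8, 5, 2, 4, 7
d = r₁ − r₂: 0, 1, 3, 0, -3, 3, -1, -3
d²: 0, 1, 9, 0, 9, 9, 1, 9; Σd² = 38
ρ = 1 − 6·38/(8·63) = 1 − 228/504 = 0.548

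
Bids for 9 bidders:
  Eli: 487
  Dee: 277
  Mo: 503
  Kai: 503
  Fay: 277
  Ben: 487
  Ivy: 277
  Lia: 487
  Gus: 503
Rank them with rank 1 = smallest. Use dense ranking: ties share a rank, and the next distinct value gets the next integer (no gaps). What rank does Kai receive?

3

Sorted (ascending): 277, 277, 277, 487, 487, 487, 503, 503, 503
The 3 values of 277 share dense rank 1.
The 3 values of 487 share dense rank 2.
The 3 values of 503 share dense rank 3.
Kai has value 503 → rank 3.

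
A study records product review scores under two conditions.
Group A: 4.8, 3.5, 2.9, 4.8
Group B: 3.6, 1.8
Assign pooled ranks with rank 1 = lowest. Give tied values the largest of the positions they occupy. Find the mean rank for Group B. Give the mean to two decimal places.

2.50

Sorted (ascending): 1.8, 2.9, 3.5, 3.6, 4.8, 4.8
The 2 values of 4.8 occupy positions 5–6 → each gets rank 6.
Group B values → pooled ranks: 3.6→4, 1.8→1
Mean rank = (4 + 1) / 2 = 2.50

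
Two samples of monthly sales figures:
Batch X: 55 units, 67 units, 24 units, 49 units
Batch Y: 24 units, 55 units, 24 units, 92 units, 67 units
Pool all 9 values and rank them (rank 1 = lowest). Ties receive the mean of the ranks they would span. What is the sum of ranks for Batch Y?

Sorted (ascending): 24, 24, 24, 49, 55, 55, 67, 67, 92
The 3 values of 24 occupy positions 1–3 → average rank 2.
The 2 values of 55 occupy positions 5–6 → average rank (5+6)/2 = 5.5.
The 2 values of 67 occupy positions 7–8 → average rank (7+8)/2 = 7.5.
Batch Y values → pooled ranks: 24→2, 55→5.5, 24→2, 92→9, 67→7.5
Rank sum = 2 + 5.5 + 2 + 9 + 7.5 = 26

26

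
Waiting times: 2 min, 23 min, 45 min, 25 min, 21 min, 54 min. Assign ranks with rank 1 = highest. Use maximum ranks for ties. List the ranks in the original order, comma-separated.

Sorted (descending): 54, 45, 25, 23, 21, 2
No ties — each value takes its position as its rank.

6, 4, 2, 3, 5, 1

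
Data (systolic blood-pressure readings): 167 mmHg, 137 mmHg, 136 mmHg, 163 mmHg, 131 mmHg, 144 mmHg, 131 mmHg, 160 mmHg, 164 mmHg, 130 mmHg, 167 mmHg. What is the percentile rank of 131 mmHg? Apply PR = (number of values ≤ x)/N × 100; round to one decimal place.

27.3

N = 11.
Strictly below 131: 1. Equal to 131: 2.
PR = 3/11 × 100 = 27.3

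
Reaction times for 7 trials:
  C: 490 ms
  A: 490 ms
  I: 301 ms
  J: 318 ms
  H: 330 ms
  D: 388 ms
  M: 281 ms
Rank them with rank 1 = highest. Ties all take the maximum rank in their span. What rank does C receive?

2

Sorted (descending): 490, 490, 388, 330, 318, 301, 281
The 2 values of 490 occupy positions 1–2 → each gets rank 2.
C has value 490 ms → rank 2.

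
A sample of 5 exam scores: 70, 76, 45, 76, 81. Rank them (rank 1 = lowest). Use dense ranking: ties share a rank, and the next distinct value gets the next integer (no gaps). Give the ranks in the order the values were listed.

2, 3, 1, 3, 4

Sorted (ascending): 45, 70, 76, 76, 81
The 2 values of 76 share dense rank 3.
Remaining distinct values take the next consecutive integers.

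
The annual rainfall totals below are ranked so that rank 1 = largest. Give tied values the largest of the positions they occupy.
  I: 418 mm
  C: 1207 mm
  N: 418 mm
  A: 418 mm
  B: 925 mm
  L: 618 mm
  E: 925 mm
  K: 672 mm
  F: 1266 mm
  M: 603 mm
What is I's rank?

Sorted (descending): 1266, 1207, 925, 925, 672, 618, 603, 418, 418, 418
The 2 values of 925 occupy positions 3–4 → each gets rank 4.
The 3 values of 418 occupy positions 8–10 → each gets rank 10.
I has value 418 mm → rank 10.

10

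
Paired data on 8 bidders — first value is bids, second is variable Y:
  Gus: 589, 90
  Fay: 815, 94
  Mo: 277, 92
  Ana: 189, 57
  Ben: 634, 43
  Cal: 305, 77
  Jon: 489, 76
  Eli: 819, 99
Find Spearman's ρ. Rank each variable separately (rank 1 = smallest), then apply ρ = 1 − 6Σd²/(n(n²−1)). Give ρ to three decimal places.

0.476

Ranks of variable 1: 5, 7, 2, 1, 6, 3, 4, 8
Ranks of variable 2: 5, 7, 6, 2, 1, 4, 3, 8
d = r₁ − r₂: 0, 0, -4, -1, 5, -1, 1, 0
d²: 0, 0, 16, 1, 25, 1, 1, 0; Σd² = 44
ρ = 1 − 6·44/(8·63) = 1 − 264/504 = 0.476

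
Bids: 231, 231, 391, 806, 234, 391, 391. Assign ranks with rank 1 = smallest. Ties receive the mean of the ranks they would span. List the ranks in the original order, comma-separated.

Sorted (ascending): 231, 231, 234, 391, 391, 391, 806
The 2 values of 231 occupy positions 1–2 → average rank (1+2)/2 = 1.5.
The 3 values of 391 occupy positions 4–6 → average rank 5.

1.5, 1.5, 5, 7, 3, 5, 5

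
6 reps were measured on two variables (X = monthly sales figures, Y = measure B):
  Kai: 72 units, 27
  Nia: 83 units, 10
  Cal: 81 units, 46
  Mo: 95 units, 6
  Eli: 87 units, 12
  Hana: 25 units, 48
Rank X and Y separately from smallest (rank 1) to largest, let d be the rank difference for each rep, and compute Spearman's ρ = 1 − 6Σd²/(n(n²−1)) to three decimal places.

Ranks of variable 1: 2, 4, 3, 6, 5, 1
Ranks of variable 2: 4, 2, 5, 1, 3, 6
d = r₁ − r₂: -2, 2, -2, 5, 2, -5
d²: 4, 4, 4, 25, 4, 25; Σd² = 66
ρ = 1 − 6·66/(6·35) = 1 − 396/210 = -0.886

-0.886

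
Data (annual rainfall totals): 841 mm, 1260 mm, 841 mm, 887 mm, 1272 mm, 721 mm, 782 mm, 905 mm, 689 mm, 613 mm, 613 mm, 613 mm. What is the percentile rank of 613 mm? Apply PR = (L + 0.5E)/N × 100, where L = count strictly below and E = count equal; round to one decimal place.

N = 12.
Strictly below 613: 0. Equal to 613: 3.
PR = (0 + 0.5·3)/12 × 100 = 12.5

12.5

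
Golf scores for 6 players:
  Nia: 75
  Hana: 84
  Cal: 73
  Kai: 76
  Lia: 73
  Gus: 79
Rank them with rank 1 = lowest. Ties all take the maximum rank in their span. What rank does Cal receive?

2

Sorted (ascending): 73, 73, 75, 76, 79, 84
The 2 values of 73 occupy positions 1–2 → each gets rank 2.
Cal has value 73 → rank 2.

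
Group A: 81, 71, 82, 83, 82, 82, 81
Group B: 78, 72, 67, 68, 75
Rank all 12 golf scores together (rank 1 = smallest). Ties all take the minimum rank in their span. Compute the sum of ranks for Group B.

Sorted (ascending): 67, 68, 71, 72, 75, 78, 81, 81, 82, 82, 82, 83
The 2 values of 81 occupy positions 7–8 → each gets rank 7.
The 3 values of 82 occupy positions 9–11 → each gets rank 9.
Group B values → pooled ranks: 78→6, 72→4, 67→1, 68→2, 75→5
Rank sum = 6 + 4 + 1 + 2 + 5 = 18

18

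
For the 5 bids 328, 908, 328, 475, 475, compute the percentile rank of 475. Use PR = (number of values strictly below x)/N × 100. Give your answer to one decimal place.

40.0

N = 5.
Strictly below 475: 2. Equal to 475: 2.
PR = 2/5 × 100 = 40.0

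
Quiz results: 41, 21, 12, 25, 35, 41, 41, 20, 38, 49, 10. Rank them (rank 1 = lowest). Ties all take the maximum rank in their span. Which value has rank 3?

Sorted (ascending): 10, 12, 20, 21, 25, 35, 38, 41, 41, 41, 49
The 3 values of 41 occupy positions 8–10 → each gets rank 10.
Rank 3 → value 20.

20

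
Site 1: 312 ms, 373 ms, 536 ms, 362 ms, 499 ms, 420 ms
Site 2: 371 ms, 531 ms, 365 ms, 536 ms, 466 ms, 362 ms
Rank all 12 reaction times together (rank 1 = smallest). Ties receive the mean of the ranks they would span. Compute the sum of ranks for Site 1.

37

Sorted (ascending): 312, 362, 362, 365, 371, 373, 420, 466, 499, 531, 536, 536
The 2 values of 362 occupy positions 2–3 → average rank (2+3)/2 = 2.5.
The 2 values of 536 occupy positions 11–12 → average rank (11+12)/2 = 11.5.
Site 1 values → pooled ranks: 312→1, 373→6, 536→11.5, 362→2.5, 499→9, 420→7
Rank sum = 1 + 6 + 11.5 + 2.5 + 9 + 7 = 37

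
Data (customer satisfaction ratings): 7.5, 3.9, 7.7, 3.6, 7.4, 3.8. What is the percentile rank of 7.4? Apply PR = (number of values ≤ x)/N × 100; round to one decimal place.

66.7

N = 6.
Strictly below 7.4: 3. Equal to 7.4: 1.
PR = 4/6 × 100 = 66.7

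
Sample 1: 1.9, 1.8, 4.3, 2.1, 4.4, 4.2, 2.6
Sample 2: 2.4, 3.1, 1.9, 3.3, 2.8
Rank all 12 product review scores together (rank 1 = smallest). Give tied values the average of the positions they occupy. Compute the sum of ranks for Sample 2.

Sorted (ascending): 1.8, 1.9, 1.9, 2.1, 2.4, 2.6, 2.8, 3.1, 3.3, 4.2, 4.3, 4.4
The 2 values of 1.9 occupy positions 2–3 → average rank (2+3)/2 = 2.5.
Sample 2 values → pooled ranks: 2.4→5, 3.1→8, 1.9→2.5, 3.3→9, 2.8→7
Rank sum = 5 + 8 + 2.5 + 9 + 7 = 31.5

31.5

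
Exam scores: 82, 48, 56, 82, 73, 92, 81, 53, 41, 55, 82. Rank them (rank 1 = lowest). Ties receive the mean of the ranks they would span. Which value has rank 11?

92

Sorted (ascending): 41, 48, 53, 55, 56, 73, 81, 82, 82, 82, 92
The 3 values of 82 occupy positions 8–10 → average rank 9.
Rank 11 → value 92.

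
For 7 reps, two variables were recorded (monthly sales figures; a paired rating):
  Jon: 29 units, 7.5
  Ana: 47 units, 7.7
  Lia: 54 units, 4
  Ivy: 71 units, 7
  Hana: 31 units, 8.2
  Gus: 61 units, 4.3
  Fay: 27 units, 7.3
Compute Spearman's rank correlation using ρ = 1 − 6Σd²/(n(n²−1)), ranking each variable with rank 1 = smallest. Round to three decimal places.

Ranks of variable 1: 2, 4, 5, 7, 3, 6, 1
Ranks of variable 2: 5, 6, 1, 3, 7, 2, 4
d = r₁ − r₂: -3, -2, 4, 4, -4, 4, -3
d²: 9, 4, 16, 16, 16, 16, 9; Σd² = 86
ρ = 1 − 6·86/(7·48) = 1 − 516/336 = -0.536

-0.536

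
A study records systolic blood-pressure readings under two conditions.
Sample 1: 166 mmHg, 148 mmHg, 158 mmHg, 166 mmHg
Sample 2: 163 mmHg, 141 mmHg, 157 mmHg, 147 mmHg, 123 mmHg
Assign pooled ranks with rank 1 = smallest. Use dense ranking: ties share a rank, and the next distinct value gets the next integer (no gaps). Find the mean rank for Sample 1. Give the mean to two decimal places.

6.50

Sorted (ascending): 123, 141, 147, 148, 157, 158, 163, 166, 166
The 2 values of 166 share dense rank 8.
Remaining distinct values take the next consecutive integers.
Sample 1 values → pooled ranks: 166→8, 148→4, 158→6, 166→8
Mean rank = (8 + 4 + 6 + 8) / 4 = 6.50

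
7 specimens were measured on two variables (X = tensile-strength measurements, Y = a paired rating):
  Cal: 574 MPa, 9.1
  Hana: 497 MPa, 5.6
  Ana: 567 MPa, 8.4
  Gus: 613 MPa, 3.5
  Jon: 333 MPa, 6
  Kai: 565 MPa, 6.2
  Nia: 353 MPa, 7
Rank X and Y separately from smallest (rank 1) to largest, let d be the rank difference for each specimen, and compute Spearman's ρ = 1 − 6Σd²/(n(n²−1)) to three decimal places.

0.071

Ranks of variable 1: 6, 3, 5, 7, 1, 4, 2
Ranks of variable 2: 7, 2, 6, 1, 3, 4, 5
d = r₁ − r₂: -1, 1, -1, 6, -2, 0, -3
d²: 1, 1, 1, 36, 4, 0, 9; Σd² = 52
ρ = 1 − 6·52/(7·48) = 1 − 312/336 = 0.071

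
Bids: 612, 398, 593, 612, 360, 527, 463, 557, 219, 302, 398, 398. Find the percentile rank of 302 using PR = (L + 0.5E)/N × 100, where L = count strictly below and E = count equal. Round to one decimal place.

N = 12.
Strictly below 302: 1. Equal to 302: 1.
PR = (1 + 0.5·1)/12 × 100 = 12.5

12.5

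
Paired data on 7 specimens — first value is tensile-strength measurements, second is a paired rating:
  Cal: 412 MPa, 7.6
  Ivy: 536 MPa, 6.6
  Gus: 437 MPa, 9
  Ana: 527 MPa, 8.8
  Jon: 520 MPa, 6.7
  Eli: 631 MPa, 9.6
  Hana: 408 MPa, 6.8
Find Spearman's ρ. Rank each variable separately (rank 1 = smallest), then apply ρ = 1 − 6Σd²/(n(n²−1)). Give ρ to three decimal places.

Ranks of variable 1: 2, 6, 3, 5, 4, 7, 1
Ranks of variable 2: 4, 1, 6, 5, 2, 7, 3
d = r₁ − r₂: -2, 5, -3, 0, 2, 0, -2
d²: 4, 25, 9, 0, 4, 0, 4; Σd² = 46
ρ = 1 − 6·46/(7·48) = 1 − 276/336 = 0.179

0.179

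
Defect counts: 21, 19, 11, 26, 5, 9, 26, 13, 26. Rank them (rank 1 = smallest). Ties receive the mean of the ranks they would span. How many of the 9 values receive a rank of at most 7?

6

Sorted (ascending): 5, 9, 11, 13, 19, 21, 26, 26, 26
The 3 values of 26 occupy positions 7–9 → average rank 8.
Ranks ≤ 7: {1, 2, 3, 4, 5, 6} → 6 values.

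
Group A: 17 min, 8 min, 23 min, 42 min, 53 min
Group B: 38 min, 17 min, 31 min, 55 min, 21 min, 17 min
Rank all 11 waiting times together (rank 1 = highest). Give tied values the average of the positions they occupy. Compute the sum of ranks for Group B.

Sorted (descending): 55, 53, 42, 38, 31, 23, 21, 17, 17, 17, 8
The 3 values of 17 occupy positions 8–10 → average rank 9.
Group B values → pooled ranks: 38→4, 17→9, 31→5, 55→1, 21→7, 17→9
Rank sum = 4 + 9 + 5 + 1 + 7 + 9 = 35

35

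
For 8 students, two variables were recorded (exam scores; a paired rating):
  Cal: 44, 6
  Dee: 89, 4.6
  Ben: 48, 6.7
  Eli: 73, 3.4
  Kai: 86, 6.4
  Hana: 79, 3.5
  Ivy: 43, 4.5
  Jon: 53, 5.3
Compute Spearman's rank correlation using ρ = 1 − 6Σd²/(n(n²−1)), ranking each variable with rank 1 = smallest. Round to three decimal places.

Ranks of variable 1: 2, 8, 3, 5, 7, 6, 1, 4
Ranks of variable 2: 6, 4, 8, 1, 7, 2, 3, 5
d = r₁ − r₂: -4, 4, -5, 4, 0, 4, -2, -1
d²: 16, 16, 25, 16, 0, 16, 4, 1; Σd² = 94
ρ = 1 − 6·94/(8·63) = 1 − 564/504 = -0.119

-0.119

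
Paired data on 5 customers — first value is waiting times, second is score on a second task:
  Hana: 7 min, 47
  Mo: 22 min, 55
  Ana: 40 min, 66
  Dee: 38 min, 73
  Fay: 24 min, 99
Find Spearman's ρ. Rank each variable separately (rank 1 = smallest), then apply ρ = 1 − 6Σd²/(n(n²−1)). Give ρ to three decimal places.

0.600

Ranks of variable 1: 1, 2, 5, 4, 3
Ranks of variable 2: 1, 2, 3, 4, 5
d = r₁ − r₂: 0, 0, 2, 0, -2
d²: 0, 0, 4, 0, 4; Σd² = 8
ρ = 1 − 6·8/(5·24) = 1 − 48/120 = 0.600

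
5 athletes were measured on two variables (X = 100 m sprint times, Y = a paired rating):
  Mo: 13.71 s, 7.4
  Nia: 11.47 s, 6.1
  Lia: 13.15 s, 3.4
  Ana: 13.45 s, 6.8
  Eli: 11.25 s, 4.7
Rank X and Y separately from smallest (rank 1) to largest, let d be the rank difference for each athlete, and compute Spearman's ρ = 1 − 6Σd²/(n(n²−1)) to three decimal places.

0.700

Ranks of variable 1: 5, 2, 3, 4, 1
Ranks of variable 2: 5, 3, 1, 4, 2
d = r₁ − r₂: 0, -1, 2, 0, -1
d²: 0, 1, 4, 0, 1; Σd² = 6
ρ = 1 − 6·6/(5·24) = 1 − 36/120 = 0.700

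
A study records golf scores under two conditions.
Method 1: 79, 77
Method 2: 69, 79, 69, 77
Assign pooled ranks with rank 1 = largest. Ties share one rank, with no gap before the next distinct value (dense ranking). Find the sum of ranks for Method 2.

9

Sorted (descending): 79, 79, 77, 77, 69, 69
The 2 values of 79 share dense rank 1.
The 2 values of 77 share dense rank 2.
The 2 values of 69 share dense rank 3.
Method 2 values → pooled ranks: 69→3, 79→1, 69→3, 77→2
Rank sum = 3 + 1 + 3 + 2 = 9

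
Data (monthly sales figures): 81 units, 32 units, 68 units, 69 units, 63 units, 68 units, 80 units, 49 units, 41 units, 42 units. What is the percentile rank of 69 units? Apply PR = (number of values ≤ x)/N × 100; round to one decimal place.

N = 10.
Strictly below 69: 7. Equal to 69: 1.
PR = 8/10 × 100 = 80.0

80.0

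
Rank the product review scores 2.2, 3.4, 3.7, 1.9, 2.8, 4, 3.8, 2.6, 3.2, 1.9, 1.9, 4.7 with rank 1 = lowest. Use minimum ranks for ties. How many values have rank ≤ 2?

3

Sorted (ascending): 1.9, 1.9, 1.9, 2.2, 2.6, 2.8, 3.2, 3.4, 3.7, 3.8, 4, 4.7
The 3 values of 1.9 occupy positions 1–3 → each gets rank 1.
Ranks ≤ 2: {1, 1, 1} → 3 values.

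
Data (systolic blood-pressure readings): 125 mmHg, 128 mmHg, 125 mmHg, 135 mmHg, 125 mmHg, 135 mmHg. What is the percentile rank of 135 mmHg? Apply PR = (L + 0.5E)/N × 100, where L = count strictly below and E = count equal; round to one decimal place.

N = 6.
Strictly below 135: 4. Equal to 135: 2.
PR = (4 + 0.5·2)/6 × 100 = 83.3

83.3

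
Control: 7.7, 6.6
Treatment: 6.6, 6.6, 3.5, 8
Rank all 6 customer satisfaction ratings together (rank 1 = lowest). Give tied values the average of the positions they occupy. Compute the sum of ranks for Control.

8

Sorted (ascending): 3.5, 6.6, 6.6, 6.6, 7.7, 8
The 3 values of 6.6 occupy positions 2–4 → average rank 3.
Control values → pooled ranks: 7.7→5, 6.6→3
Rank sum = 5 + 3 = 8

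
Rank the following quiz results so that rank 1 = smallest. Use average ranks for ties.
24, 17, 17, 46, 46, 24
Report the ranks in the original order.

Sorted (ascending): 17, 17, 24, 24, 46, 46
The 2 values of 17 occupy positions 1–2 → average rank (1+2)/2 = 1.5.
The 2 values of 24 occupy positions 3–4 → average rank (3+4)/2 = 3.5.
The 2 values of 46 occupy positions 5–6 → average rank (5+6)/2 = 5.5.

3.5, 1.5, 1.5, 5.5, 5.5, 3.5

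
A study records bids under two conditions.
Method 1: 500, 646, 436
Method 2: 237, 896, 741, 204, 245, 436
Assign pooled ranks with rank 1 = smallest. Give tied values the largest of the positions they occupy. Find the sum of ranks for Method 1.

Sorted (ascending): 204, 237, 245, 436, 436, 500, 646, 741, 896
The 2 values of 436 occupy positions 4–5 → each gets rank 5.
Method 1 values → pooled ranks: 500→6, 646→7, 436→5
Rank sum = 6 + 7 + 5 = 18

18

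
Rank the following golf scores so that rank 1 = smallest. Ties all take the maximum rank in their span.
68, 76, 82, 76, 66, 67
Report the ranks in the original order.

Sorted (ascending): 66, 67, 68, 76, 76, 82
The 2 values of 76 occupy positions 4–5 → each gets rank 5.

3, 5, 6, 5, 1, 2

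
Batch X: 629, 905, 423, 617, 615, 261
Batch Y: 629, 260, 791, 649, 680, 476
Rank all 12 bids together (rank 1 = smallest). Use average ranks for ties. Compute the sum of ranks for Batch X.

35.5

Sorted (ascending): 260, 261, 423, 476, 615, 617, 629, 629, 649, 680, 791, 905
The 2 values of 629 occupy positions 7–8 → average rank (7+8)/2 = 7.5.
Batch X values → pooled ranks: 629→7.5, 905→12, 423→3, 617→6, 615→5, 261→2
Rank sum = 7.5 + 12 + 3 + 6 + 5 + 2 = 35.5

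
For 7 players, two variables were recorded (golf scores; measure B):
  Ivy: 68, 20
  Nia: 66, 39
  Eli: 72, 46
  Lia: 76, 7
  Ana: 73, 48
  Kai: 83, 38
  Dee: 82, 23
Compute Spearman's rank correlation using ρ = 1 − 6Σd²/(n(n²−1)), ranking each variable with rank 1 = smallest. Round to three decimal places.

-0.214

Ranks of variable 1: 2, 1, 3, 5, 4, 7, 6
Ranks of variable 2: 2, 5, 6, 1, 7, 4, 3
d = r₁ − r₂: 0, -4, -3, 4, -3, 3, 3
d²: 0, 16, 9, 16, 9, 9, 9; Σd² = 68
ρ = 1 − 6·68/(7·48) = 1 − 408/336 = -0.214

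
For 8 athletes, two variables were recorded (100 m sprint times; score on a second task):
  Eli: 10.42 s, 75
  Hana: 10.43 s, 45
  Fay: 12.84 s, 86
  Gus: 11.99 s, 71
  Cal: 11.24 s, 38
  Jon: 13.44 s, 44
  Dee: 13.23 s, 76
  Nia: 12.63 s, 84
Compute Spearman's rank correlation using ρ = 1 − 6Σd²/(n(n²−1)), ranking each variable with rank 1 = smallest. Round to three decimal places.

Ranks of variable 1: 1, 2, 6, 4, 3, 8, 7, 5
Ranks of variable 2: 5, 3, 8, 4, 1, 2, 6, 7
d = r₁ − r₂: -4, -1, -2, 0, 2, 6, 1, -2
d²: 16, 1, 4, 0, 4, 36, 1, 4; Σd² = 66
ρ = 1 − 6·66/(8·63) = 1 − 396/504 = 0.214

0.214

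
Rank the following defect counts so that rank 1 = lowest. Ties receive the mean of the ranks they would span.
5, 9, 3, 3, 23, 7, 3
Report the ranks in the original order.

Sorted (ascending): 3, 3, 3, 5, 7, 9, 23
The 3 values of 3 occupy positions 1–3 → average rank 2.

4, 6, 2, 2, 7, 5, 2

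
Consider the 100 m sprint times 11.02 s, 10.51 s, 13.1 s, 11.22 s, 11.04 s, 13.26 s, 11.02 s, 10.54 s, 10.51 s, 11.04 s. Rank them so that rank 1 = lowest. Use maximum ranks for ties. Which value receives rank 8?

11.22

Sorted (ascending): 10.51, 10.51, 10.54, 11.02, 11.02, 11.04, 11.04, 11.22, 13.1, 13.26
The 2 values of 10.51 occupy positions 1–2 → each gets rank 2.
The 2 values of 11.02 occupy positions 4–5 → each gets rank 5.
The 2 values of 11.04 occupy positions 6–7 → each gets rank 7.
Rank 8 → value 11.22.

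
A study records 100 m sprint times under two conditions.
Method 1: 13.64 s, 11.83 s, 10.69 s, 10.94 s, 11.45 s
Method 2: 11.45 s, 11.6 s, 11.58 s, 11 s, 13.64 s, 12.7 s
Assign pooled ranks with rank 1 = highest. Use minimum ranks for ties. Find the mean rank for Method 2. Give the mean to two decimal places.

5.17

Sorted (descending): 13.64, 13.64, 12.7, 11.83, 11.6, 11.58, 11.45, 11.45, 11, 10.94, 10.69
The 2 values of 13.64 occupy positions 1–2 → each gets rank 1.
The 2 values of 11.45 occupy positions 7–8 → each gets rank 7.
Method 2 values → pooled ranks: 11.45→7, 11.6→5, 11.58→6, 11→9, 13.64→1, 12.7→3
Mean rank = (7 + 5 + 6 + 9 + 1 + 3) / 6 = 5.17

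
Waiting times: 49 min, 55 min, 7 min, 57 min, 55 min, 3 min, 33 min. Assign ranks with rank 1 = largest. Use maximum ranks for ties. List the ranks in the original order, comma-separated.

Sorted (descending): 57, 55, 55, 49, 33, 7, 3
The 2 values of 55 occupy positions 2–3 → each gets rank 3.

4, 3, 6, 1, 3, 7, 5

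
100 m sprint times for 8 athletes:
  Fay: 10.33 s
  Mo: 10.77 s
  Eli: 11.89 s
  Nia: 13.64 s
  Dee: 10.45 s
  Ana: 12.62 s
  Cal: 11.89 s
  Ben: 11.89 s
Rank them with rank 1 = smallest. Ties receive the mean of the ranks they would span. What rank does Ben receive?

Sorted (ascending): 10.33, 10.45, 10.77, 11.89, 11.89, 11.89, 12.62, 13.64
The 3 values of 11.89 occupy positions 4–6 → average rank 5.
Ben has value 11.89 s → rank 5.

5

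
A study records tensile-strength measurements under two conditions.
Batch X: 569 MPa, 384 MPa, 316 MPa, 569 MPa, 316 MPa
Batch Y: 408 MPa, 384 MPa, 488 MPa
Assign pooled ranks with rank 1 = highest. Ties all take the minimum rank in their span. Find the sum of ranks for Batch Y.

Sorted (descending): 569, 569, 488, 408, 384, 384, 316, 316
The 2 values of 569 occupy positions 1–2 → each gets rank 1.
The 2 values of 384 occupy positions 5–6 → each gets rank 5.
The 2 values of 316 occupy positions 7–8 → each gets rank 7.
Batch Y values → pooled ranks: 408→4, 384→5, 488→3
Rank sum = 4 + 5 + 3 = 12

12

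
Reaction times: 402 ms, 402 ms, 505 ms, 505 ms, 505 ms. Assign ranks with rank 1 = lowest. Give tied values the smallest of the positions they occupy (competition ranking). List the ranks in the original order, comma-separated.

1, 1, 3, 3, 3

Sorted (ascending): 402, 402, 505, 505, 505
The 2 values of 402 occupy positions 1–2 → each gets rank 1.
The 3 values of 505 occupy positions 3–5 → each gets rank 3.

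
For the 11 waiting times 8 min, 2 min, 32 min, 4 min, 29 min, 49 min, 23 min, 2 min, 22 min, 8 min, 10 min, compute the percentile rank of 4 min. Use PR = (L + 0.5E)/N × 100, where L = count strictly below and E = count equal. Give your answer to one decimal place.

22.7

N = 11.
Strictly below 4: 2. Equal to 4: 1.
PR = (2 + 0.5·1)/11 × 100 = 22.7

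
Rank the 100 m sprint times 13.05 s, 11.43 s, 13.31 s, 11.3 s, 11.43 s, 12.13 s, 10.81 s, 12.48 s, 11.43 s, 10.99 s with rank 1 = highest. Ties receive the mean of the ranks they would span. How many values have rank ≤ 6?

Sorted (descending): 13.31, 13.05, 12.48, 12.13, 11.43, 11.43, 11.43, 11.3, 10.99, 10.81
The 3 values of 11.43 occupy positions 5–7 → average rank 6.
Ranks ≤ 6: {1, 2, 3, 4, 6, 6, 6} → 7 values.

7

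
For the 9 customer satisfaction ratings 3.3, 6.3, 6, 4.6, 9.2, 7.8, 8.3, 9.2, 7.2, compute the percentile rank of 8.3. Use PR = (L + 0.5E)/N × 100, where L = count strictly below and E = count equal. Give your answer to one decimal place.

N = 9.
Strictly below 8.3: 6. Equal to 8.3: 1.
PR = (6 + 0.5·1)/9 × 100 = 72.2

72.2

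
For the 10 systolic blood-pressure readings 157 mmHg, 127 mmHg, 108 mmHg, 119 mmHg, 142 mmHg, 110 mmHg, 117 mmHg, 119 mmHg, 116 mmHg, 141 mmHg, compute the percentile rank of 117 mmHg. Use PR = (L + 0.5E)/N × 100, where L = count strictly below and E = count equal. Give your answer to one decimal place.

35.0

N = 10.
Strictly below 117: 3. Equal to 117: 1.
PR = (3 + 0.5·1)/10 × 100 = 35.0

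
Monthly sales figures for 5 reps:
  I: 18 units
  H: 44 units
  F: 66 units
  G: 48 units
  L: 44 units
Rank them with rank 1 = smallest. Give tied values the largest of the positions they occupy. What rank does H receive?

3

Sorted (ascending): 18, 44, 44, 48, 66
The 2 values of 44 occupy positions 2–3 → each gets rank 3.
H has value 44 units → rank 3.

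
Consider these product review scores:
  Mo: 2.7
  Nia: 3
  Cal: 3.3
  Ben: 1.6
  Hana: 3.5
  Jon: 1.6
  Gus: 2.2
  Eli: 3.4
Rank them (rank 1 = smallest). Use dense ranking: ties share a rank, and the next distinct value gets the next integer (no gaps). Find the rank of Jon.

1

Sorted (ascending): 1.6, 1.6, 2.2, 2.7, 3, 3.3, 3.4, 3.5
The 2 values of 1.6 share dense rank 1.
Remaining distinct values take the next consecutive integers.
Jon has value 1.6 → rank 1.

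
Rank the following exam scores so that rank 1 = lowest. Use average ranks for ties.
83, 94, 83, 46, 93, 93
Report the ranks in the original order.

2.5, 6, 2.5, 1, 4.5, 4.5

Sorted (ascending): 46, 83, 83, 93, 93, 94
The 2 values of 83 occupy positions 2–3 → average rank (2+3)/2 = 2.5.
The 2 values of 93 occupy positions 4–5 → average rank (4+5)/2 = 4.5.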